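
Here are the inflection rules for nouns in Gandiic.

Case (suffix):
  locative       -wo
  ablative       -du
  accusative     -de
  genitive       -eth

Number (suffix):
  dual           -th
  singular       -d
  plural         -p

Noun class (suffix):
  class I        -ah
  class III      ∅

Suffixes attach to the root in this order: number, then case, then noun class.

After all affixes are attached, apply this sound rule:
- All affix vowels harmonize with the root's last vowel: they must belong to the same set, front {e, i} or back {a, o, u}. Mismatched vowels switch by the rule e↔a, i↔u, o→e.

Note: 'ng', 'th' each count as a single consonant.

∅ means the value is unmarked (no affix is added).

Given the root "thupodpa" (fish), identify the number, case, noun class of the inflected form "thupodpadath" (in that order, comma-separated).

Segment: thupodpa-d-eth.
number: -d → singular.
case: -eth → genitive.
noun class: ∅ → class III.

singular, genitive, class III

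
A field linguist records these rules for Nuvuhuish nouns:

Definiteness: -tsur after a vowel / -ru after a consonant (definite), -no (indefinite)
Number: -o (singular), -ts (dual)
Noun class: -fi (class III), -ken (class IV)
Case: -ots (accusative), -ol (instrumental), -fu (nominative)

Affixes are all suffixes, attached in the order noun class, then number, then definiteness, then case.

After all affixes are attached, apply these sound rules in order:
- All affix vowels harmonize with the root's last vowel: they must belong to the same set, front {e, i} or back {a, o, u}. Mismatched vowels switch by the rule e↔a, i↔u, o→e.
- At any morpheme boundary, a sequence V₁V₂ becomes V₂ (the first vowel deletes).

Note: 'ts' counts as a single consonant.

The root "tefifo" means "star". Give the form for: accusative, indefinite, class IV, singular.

Attach noun class class IV -ken → tefifoken.
Attach number singular -o → tefifokeno.
Attach definiteness indefinite -no → tefifokenono.
Attach case accusative -ots → tefifokenonoots.
Apply vowel harmony: tefifokenonoots → tefifokanonoots.
Apply vowel deletion: tefifokanonoots → tefifokanonots.

tefifokanonots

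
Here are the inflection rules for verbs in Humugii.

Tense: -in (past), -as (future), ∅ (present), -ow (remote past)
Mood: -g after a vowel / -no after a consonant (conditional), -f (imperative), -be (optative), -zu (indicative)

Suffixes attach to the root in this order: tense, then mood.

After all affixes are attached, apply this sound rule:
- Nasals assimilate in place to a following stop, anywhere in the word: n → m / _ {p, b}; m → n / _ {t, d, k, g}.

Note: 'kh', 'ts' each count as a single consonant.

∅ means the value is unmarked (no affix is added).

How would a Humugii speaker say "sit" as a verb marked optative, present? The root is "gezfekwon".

tense = present: zero marking, form stays gezfekwon.
Attach mood optative -be → gezfekwonbe.
Apply nasal assimilation: gezfekwonbe → gezfekwombe.

gezfekwombe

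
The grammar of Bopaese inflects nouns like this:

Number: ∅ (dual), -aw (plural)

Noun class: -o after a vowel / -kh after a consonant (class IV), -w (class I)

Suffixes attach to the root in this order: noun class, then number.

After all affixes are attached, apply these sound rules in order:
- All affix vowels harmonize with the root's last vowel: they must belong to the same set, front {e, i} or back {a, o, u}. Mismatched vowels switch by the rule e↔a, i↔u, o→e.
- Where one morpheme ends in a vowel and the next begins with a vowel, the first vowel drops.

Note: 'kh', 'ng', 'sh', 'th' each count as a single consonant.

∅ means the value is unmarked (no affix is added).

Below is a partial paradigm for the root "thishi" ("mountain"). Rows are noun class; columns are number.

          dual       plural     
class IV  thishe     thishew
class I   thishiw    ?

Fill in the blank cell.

thishiwew

Attach noun class class I -w → thishiw.
Attach number plural -aw → thishiwaw.
Apply vowel harmony: thishiwaw → thishiwew.
Vowel deletion: no change.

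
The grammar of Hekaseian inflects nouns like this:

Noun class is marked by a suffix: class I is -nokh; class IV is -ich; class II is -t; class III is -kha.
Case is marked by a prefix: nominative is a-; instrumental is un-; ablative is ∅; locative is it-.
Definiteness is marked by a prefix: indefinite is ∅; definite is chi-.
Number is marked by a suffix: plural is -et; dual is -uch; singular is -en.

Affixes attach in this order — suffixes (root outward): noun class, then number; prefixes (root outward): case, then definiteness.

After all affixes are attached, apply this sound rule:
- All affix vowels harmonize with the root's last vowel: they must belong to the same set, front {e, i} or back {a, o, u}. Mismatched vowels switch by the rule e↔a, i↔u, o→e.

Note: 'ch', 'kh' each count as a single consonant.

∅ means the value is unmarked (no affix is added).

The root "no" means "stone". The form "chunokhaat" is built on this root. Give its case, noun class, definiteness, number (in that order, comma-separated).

Segment: chi-no-kha-et.
case: ∅ → ablative.
noun class: -kha → class III.
definiteness: chi- → definite.
number: -et → plural.

ablative, class III, definite, plural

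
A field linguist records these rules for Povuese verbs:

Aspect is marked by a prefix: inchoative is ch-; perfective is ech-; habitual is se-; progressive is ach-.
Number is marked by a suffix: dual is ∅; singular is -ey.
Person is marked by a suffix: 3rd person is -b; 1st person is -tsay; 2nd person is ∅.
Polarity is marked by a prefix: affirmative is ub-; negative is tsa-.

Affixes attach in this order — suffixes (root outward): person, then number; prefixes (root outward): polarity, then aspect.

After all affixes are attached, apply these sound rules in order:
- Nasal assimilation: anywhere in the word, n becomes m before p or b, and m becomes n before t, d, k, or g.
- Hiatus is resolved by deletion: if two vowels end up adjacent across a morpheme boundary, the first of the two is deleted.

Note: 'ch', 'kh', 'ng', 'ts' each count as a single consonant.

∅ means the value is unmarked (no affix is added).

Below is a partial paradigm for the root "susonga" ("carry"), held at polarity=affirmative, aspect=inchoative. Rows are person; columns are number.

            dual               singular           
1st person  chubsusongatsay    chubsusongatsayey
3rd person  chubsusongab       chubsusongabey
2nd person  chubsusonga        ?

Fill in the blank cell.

Attach polarity affirmative ub- → ubsusonga.
person = 2nd person: zero marking, form stays ubsusonga.
Attach number singular -ey → ubsusongaey.
Attach aspect inchoative ch- → chubsusongaey.
Nasal assimilation: no change.
Apply vowel deletion: chubsusongaey → chubsusongey.

chubsusongey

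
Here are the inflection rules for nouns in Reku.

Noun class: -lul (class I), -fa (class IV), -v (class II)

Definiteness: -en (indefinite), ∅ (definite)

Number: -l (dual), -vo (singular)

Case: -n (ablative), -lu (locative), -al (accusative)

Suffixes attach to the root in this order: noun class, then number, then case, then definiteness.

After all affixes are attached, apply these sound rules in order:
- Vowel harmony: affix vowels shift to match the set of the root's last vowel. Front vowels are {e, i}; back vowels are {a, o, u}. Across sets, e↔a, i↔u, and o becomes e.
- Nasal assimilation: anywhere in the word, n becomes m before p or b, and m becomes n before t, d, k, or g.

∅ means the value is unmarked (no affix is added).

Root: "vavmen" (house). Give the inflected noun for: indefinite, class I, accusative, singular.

Attach noun class class I -lul → vavmenlul.
Attach number singular -vo → vavmenlulvo.
Attach case accusative -al → vavmenlulvoal.
Attach definiteness indefinite -en → vavmenlulvoalen.
Apply vowel harmony: vavmenlulvoalen → vavmenlilveelen.
Nasal assimilation: no change.

vavmenlilveelen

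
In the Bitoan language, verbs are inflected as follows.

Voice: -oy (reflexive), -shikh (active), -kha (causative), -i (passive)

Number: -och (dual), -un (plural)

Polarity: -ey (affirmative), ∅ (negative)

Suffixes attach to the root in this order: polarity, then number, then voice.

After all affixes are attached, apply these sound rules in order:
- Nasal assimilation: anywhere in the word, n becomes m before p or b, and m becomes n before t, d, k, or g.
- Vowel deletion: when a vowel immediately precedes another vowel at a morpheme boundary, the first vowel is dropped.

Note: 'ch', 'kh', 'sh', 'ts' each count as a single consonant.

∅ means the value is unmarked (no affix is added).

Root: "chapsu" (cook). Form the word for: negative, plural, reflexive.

chapsunoy

polarity = negative: zero marking, form stays chapsu.
Attach number plural -un → chapsuun.
Attach voice reflexive -oy → chapsuunoy.
Nasal assimilation: no change.
Apply vowel deletion: chapsuunoy → chapsunoy.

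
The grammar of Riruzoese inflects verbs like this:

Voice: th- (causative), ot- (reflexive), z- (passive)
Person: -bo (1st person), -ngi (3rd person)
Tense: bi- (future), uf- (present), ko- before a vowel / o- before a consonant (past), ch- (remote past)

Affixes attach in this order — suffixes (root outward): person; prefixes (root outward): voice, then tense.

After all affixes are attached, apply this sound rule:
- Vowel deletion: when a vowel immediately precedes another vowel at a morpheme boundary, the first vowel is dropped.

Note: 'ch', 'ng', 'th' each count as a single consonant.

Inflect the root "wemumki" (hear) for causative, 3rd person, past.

othwemumkingi

Attach voice causative th- → thwemumki.
Attach person 3rd person -ngi → thwemumkingi.
Attach tense past o- (before consonant 'th') → othwemumkingi.
Vowel deletion: no change.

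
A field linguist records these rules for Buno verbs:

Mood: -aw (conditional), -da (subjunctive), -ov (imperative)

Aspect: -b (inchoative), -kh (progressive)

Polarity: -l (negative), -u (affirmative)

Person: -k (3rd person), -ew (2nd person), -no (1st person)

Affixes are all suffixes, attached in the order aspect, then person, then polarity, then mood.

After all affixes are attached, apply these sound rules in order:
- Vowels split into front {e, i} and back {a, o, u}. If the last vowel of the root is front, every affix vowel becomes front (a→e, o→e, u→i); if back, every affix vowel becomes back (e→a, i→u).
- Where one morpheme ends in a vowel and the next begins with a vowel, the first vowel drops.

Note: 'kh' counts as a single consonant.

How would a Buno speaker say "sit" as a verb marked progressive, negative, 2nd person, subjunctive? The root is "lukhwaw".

lukhwawkhawlda

Attach aspect progressive -kh → lukhwawkh.
Attach person 2nd person -ew → lukhwawkhew.
Attach polarity negative -l → lukhwawkhewl.
Attach mood subjunctive -da → lukhwawkhewlda.
Apply vowel harmony: lukhwawkhewlda → lukhwawkhawlda.
Vowel deletion: no change.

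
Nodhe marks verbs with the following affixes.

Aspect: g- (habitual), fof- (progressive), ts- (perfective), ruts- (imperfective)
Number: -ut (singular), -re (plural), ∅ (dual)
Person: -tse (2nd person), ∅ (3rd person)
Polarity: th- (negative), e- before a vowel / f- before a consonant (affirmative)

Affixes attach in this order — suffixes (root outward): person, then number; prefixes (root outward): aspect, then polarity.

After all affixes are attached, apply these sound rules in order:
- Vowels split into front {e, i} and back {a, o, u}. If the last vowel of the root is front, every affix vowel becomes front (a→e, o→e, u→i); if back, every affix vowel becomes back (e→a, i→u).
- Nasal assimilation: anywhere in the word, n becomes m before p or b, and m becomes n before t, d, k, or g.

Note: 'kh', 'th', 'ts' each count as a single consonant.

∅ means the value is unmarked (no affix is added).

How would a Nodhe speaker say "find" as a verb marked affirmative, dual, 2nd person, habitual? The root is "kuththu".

Attach aspect habitual g- → gkuththu.
Attach polarity affirmative f- (before consonant 'g') → fgkuththu.
Attach person 2nd person -tse → fgkuththutse.
number = dual: zero marking, form stays fgkuththutse.
Apply vowel harmony: fgkuththutse → fgkuththutsa.
Nasal assimilation: no change.

fgkuththutsa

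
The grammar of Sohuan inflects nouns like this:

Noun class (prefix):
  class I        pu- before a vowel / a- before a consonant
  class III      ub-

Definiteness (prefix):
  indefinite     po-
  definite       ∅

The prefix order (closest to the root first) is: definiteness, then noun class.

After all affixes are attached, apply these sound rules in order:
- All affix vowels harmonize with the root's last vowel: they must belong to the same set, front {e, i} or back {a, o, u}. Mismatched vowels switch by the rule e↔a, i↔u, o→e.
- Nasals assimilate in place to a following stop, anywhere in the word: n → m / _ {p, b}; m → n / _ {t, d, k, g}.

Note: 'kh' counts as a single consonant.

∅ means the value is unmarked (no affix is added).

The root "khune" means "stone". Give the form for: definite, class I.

ekhune

definiteness = definite: zero marking, form stays khune.
Attach noun class class I a- (before consonant 'kh') → akhune.
Apply vowel harmony: akhune → ekhune.
Nasal assimilation: no change.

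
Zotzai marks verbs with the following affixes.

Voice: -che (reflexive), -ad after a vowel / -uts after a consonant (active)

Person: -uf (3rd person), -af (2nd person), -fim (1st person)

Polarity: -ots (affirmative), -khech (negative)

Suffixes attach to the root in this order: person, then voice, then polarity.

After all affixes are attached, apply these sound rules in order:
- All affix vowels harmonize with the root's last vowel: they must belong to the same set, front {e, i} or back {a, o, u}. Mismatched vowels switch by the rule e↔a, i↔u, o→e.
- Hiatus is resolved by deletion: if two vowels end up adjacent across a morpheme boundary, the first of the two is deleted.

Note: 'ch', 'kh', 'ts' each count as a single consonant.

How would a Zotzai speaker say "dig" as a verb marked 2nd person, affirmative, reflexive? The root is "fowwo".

fowwafchots

Attach person 2nd person -af → fowwoaf.
Attach voice reflexive -che → fowwoafche.
Attach polarity affirmative -ots → fowwoafcheots.
Apply vowel harmony: fowwoafcheots → fowwoafchaots.
Apply vowel deletion: fowwoafchaots → fowwafchots.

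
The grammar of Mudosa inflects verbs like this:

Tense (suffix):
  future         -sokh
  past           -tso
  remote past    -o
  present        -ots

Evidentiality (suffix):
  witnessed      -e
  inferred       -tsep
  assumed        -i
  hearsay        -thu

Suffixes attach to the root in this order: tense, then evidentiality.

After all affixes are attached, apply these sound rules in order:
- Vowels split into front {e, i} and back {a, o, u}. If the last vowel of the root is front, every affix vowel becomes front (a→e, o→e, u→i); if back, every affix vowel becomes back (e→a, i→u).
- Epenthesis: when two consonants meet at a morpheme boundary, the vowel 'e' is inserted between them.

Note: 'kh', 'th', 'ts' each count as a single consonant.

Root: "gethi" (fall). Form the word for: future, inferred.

gethisekhetsep

Attach tense future -sokh → gethisokh.
Attach evidentiality inferred -tsep → gethisokhtsep.
Apply vowel harmony: gethisokhtsep → gethisekhtsep.
Apply epenthesis: gethisekhtsep → gethisekhetsep.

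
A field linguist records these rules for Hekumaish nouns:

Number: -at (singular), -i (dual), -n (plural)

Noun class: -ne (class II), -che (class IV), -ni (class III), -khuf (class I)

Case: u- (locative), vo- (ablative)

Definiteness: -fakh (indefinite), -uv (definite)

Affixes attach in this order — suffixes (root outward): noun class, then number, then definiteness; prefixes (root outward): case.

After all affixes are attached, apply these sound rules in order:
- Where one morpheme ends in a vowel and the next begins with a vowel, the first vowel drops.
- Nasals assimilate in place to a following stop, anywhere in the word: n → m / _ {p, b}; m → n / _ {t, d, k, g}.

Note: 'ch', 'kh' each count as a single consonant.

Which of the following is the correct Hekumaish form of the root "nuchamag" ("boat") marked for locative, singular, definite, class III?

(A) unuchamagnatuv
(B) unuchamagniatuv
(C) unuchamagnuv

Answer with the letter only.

A

Attach noun class class III -ni → nuchamagni.
Attach number singular -at → nuchamagniat.
Attach case locative u- → unuchamagniat.
Attach definiteness definite -uv → unuchamagniatuv.
Apply vowel deletion: unuchamagniatuv → unuchamagnatuv.
Nasal assimilation: no change.
So the correct form is unuchamagnatuv, option (A).
(C) unuchamagnuv is wrong: it uses dual instead of singular for number.
(B) unuchamagniatuv is wrong: it fails to apply the sound rule(s).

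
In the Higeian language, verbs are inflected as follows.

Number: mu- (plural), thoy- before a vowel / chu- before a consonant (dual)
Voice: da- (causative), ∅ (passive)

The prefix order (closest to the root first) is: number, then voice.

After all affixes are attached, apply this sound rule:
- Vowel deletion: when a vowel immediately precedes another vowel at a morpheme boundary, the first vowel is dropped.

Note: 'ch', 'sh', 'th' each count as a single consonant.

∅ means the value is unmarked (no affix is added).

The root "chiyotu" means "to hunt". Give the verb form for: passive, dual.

Attach number dual chu- (before consonant 'ch') → chuchiyotu.
voice = passive: zero marking, form stays chuchiyotu.
Vowel deletion: no change.

chuchiyotu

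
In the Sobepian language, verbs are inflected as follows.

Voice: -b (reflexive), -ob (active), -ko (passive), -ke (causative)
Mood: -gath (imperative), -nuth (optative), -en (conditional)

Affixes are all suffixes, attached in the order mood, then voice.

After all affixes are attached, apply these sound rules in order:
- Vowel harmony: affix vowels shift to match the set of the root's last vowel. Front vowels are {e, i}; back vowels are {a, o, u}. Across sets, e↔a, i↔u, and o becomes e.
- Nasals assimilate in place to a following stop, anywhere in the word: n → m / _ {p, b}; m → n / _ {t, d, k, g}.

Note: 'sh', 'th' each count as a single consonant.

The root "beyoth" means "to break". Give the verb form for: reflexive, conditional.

beyothamb

Attach mood conditional -en → beyothen.
Attach voice reflexive -b → beyothenb.
Apply vowel harmony: beyothenb → beyothanb.
Apply nasal assimilation: beyothanb → beyothamb.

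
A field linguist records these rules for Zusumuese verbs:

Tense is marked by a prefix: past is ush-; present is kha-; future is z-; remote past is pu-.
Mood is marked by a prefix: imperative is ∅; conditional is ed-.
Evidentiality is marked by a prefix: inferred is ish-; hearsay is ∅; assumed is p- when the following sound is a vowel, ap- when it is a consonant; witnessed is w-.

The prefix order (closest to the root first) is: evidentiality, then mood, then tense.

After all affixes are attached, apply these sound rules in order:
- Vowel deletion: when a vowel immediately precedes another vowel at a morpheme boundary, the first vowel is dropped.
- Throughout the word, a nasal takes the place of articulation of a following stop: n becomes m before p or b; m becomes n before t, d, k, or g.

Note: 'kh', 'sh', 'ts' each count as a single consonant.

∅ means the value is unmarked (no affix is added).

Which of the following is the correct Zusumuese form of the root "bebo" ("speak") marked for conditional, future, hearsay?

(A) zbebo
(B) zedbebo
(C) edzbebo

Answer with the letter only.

evidentiality = hearsay: zero marking, form stays bebo.
Attach mood conditional ed- → edbebo.
Attach tense future z- → zedbebo.
Vowel deletion: no change.
Nasal assimilation: no change.
So the correct form is zedbebo, option (B).
(C) edzbebo is wrong: it has the affixes in the wrong order.
(A) zbebo is wrong: it uses imperative instead of conditional for mood.

B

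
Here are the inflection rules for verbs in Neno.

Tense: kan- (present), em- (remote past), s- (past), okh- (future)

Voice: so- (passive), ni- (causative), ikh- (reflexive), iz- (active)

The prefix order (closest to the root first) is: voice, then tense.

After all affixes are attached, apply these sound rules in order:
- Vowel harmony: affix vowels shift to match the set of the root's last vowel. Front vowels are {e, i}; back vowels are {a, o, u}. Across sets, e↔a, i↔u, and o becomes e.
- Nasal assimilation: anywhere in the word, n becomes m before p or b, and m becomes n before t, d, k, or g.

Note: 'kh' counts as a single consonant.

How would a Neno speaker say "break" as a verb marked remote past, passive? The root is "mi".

emsemi

Attach voice passive so- → somi.
Attach tense remote past em- → emsomi.
Apply vowel harmony: emsomi → emsemi.
Nasal assimilation: no change.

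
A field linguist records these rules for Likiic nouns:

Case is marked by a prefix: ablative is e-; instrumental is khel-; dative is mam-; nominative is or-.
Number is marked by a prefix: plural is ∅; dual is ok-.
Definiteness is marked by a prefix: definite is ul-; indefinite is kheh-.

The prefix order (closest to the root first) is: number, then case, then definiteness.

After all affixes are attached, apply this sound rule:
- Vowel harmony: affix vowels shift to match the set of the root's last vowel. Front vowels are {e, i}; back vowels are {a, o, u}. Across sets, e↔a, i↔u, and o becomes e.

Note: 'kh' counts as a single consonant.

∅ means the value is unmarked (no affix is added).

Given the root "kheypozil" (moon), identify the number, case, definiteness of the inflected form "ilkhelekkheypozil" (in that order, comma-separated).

Segment: ul-khel-ok-kheypozil.
number: ok- → dual.
case: khel- → instrumental.
definiteness: ul- → definite.

dual, instrumental, definite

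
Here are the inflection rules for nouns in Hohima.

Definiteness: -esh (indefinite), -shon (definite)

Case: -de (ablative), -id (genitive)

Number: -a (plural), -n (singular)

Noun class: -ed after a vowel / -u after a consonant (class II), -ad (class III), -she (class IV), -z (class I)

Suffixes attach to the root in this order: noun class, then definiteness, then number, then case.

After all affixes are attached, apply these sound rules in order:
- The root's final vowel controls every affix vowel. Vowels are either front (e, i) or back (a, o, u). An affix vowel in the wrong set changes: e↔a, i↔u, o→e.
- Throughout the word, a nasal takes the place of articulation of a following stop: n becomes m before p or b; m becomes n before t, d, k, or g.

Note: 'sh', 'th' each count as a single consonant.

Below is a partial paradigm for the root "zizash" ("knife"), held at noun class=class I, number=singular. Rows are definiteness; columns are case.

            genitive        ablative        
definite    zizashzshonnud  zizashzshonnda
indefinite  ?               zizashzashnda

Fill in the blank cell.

Attach noun class class I -z → zizashz.
Attach definiteness indefinite -esh → zizashzesh.
Attach number singular -n → zizashzeshn.
Attach case genitive -id → zizashzeshnid.
Apply vowel harmony: zizashzeshnid → zizashzashnud.
Nasal assimilation: no change.

zizashzashnud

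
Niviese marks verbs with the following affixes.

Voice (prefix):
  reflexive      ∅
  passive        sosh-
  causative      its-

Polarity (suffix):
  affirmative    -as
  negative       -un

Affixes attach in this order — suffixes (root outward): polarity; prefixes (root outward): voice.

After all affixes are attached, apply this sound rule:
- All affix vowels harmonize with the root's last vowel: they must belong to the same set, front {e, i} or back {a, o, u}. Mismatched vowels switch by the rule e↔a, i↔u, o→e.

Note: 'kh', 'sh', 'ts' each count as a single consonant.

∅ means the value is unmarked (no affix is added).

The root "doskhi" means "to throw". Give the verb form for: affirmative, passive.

seshdoskhies

Attach voice passive sosh- → soshdoskhi.
Attach polarity affirmative -as → soshdoskhias.
Apply vowel harmony: soshdoskhias → seshdoskhies.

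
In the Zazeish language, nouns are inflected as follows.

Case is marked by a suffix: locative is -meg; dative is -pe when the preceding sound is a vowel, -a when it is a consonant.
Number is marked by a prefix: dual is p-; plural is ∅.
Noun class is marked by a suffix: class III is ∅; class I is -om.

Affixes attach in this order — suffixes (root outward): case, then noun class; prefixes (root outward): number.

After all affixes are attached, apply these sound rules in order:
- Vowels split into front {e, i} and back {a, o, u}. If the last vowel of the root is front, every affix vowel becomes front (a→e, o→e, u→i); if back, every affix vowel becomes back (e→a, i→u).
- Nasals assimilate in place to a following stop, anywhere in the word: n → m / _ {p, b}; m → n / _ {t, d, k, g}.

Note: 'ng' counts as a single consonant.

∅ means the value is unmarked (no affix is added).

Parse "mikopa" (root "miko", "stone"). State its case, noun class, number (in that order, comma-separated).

Segment: miko-pe.
case: -pe/a → dative.
noun class: ∅ → class III.
number: ∅ → plural.

dative, class III, plural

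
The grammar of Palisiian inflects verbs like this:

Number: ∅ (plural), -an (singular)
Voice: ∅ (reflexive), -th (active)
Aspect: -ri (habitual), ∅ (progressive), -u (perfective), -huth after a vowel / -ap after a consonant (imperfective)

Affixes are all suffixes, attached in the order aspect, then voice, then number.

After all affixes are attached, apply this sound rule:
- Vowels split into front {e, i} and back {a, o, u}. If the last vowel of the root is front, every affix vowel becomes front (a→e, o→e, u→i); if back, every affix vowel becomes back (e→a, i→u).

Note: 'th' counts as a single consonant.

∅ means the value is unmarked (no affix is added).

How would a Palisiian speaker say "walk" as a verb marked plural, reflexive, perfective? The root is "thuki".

Attach aspect perfective -u → thukiu.
voice = reflexive: zero marking, form stays thukiu.
number = plural: zero marking, form stays thukiu.
Apply vowel harmony: thukiu → thukii.

thukii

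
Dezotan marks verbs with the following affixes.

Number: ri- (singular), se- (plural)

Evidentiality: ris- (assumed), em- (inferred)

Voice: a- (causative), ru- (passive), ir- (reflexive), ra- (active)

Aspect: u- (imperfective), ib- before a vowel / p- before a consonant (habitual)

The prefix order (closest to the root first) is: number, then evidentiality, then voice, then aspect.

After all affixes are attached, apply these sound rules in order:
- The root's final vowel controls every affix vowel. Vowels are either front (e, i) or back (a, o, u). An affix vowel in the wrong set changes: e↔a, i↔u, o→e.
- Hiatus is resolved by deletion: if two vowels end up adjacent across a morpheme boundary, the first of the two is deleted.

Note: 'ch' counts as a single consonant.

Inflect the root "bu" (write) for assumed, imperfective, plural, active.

Attach number plural se- → sebu.
Attach evidentiality assumed ris- → rissebu.
Attach voice active ra- → rarissebu.
Attach aspect imperfective u- → urarissebu.
Apply vowel harmony: urarissebu → urarussabu.
Vowel deletion: no change.

urarussabu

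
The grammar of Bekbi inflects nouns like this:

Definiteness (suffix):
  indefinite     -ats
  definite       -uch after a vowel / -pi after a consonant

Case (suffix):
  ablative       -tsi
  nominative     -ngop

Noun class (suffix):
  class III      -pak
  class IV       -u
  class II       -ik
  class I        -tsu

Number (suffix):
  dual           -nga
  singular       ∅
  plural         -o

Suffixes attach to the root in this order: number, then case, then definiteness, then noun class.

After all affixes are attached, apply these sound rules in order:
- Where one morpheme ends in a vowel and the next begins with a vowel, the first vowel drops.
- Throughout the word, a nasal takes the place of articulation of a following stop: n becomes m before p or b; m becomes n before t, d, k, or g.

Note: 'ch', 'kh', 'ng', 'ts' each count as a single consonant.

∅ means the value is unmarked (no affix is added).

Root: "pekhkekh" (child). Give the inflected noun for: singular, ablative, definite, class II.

number = singular: zero marking, form stays pekhkekh.
Attach case ablative -tsi → pekhkekhtsi.
Attach definiteness definite -uch (after vowel 'i') → pekhkekhtsiuch.
Attach noun class class II -ik → pekhkekhtsiuchik.
Apply vowel deletion: pekhkekhtsiuchik → pekhkekhtsuchik.
Nasal assimilation: no change.

pekhkekhtsuchik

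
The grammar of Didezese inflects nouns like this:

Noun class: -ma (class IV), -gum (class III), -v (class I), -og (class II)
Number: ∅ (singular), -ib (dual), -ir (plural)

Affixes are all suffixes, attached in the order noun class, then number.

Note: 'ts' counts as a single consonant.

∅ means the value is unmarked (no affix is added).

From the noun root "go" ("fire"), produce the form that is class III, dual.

gogumib

Attach noun class class III -gum → gogum.
Attach number dual -ib → gogumib.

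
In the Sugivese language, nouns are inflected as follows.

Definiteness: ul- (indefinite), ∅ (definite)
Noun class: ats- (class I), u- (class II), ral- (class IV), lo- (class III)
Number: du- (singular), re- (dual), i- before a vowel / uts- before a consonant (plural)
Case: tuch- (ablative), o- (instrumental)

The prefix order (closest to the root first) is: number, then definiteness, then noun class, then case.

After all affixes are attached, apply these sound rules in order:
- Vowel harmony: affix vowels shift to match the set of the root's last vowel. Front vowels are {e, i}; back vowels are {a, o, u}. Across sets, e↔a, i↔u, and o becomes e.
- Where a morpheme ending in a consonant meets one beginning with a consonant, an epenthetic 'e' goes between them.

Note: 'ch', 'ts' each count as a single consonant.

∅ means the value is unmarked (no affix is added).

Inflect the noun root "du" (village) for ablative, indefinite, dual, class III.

Attach number dual re- → redu.
Attach definiteness indefinite ul- → ulredu.
Attach noun class class III lo- → loulredu.
Attach case ablative tuch- → tuchloulredu.
Apply vowel harmony: tuchloulredu → tuchloulradu.
Apply epenthesis: tuchloulradu → tuchelouleradu.

tuchelouleradu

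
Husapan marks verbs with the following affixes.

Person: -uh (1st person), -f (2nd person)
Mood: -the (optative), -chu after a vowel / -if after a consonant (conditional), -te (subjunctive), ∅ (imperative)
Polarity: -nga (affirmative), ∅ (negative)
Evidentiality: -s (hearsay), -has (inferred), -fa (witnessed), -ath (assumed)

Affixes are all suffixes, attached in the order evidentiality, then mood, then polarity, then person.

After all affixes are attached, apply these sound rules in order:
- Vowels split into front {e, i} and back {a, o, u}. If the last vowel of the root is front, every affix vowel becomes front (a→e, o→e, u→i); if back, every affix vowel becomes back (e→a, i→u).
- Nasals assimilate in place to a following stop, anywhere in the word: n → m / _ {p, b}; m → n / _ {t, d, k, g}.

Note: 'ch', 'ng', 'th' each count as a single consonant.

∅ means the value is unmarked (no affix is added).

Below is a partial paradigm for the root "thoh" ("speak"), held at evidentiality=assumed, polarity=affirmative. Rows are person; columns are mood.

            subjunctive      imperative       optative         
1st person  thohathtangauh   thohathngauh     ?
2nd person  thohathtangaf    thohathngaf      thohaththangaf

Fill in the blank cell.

Attach evidentiality assumed -ath → thohath.
Attach mood optative -the → thohaththe.
Attach polarity affirmative -nga → thohaththenga.
Attach person 1st person -uh → thohaththengauh.
Apply vowel harmony: thohaththengauh → thohaththangauh.
Nasal assimilation: no change.

thohaththangauh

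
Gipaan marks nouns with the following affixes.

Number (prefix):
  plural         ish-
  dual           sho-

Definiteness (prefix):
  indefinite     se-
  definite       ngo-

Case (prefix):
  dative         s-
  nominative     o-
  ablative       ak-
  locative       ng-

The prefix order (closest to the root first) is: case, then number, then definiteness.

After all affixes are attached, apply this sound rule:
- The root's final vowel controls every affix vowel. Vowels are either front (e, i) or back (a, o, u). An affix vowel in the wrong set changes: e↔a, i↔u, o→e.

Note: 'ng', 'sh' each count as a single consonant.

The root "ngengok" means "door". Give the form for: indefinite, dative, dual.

sashosngengok

Attach case dative s- → sngengok.
Attach number dual sho- → shosngengok.
Attach definiteness indefinite se- → seshosngengok.
Apply vowel harmony: seshosngengok → sashosngengok.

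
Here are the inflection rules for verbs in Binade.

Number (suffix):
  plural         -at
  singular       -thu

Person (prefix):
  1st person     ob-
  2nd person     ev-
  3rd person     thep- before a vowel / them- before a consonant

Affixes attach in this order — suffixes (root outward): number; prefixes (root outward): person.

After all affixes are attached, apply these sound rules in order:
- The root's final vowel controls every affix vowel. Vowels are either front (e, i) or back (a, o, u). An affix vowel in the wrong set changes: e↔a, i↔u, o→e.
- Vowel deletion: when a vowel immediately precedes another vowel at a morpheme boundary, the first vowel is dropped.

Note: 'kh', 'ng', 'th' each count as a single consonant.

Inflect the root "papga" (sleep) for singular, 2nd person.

Attach person 2nd person ev- → evpapga.
Attach number singular -thu → evpapgathu.
Apply vowel harmony: evpapgathu → avpapgathu.
Vowel deletion: no change.

avpapgathu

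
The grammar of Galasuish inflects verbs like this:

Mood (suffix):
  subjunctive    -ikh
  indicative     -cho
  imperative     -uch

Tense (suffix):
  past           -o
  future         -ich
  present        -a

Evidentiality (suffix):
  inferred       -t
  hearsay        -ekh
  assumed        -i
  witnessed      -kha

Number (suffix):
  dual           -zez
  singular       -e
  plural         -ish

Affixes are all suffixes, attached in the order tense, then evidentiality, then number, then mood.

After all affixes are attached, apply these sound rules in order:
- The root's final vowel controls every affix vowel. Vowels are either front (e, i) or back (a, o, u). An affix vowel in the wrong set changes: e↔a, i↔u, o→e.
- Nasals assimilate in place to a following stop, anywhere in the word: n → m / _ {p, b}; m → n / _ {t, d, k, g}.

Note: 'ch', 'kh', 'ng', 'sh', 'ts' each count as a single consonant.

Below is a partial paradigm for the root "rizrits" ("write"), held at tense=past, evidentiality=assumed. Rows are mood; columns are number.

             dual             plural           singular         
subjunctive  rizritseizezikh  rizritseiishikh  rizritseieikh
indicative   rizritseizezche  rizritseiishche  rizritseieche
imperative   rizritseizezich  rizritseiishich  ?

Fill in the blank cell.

rizritseieich

Attach tense past -o → rizritso.
Attach evidentiality assumed -i → rizritsoi.
Attach number singular -e → rizritsoie.
Attach mood imperative -uch → rizritsoieuch.
Apply vowel harmony: rizritsoieuch → rizritseieich.
Nasal assimilation: no change.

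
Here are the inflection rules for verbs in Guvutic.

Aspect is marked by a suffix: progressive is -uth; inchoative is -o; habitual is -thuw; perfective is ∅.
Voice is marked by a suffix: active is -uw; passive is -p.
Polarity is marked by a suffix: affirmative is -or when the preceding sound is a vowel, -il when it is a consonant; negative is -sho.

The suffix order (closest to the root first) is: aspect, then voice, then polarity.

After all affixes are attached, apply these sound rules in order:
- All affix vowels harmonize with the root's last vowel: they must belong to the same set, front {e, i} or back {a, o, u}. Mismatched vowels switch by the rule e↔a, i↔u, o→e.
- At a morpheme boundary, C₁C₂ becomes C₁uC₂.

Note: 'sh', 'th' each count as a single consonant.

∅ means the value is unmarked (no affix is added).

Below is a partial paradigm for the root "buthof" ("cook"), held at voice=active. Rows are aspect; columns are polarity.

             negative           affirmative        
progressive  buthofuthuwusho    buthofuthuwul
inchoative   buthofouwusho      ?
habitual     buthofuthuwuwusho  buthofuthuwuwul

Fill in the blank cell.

buthofouwul

Attach aspect inchoative -o → buthofo.
Attach voice active -uw → buthofouw.
Attach polarity affirmative -il (after consonant 'w') → buthofouwil.
Apply vowel harmony: buthofouwil → buthofouwul.
Epenthesis: no change.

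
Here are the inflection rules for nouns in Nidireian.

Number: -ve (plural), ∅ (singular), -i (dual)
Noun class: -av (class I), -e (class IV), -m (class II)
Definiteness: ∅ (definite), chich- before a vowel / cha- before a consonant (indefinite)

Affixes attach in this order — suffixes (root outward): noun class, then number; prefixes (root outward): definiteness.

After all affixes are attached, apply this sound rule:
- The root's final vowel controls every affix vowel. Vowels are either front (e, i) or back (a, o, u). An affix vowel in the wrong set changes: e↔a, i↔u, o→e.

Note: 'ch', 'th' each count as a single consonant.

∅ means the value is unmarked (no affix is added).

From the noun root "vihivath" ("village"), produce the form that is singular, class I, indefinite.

Attach noun class class I -av → vihivathav.
number = singular: zero marking, form stays vihivathav.
Attach definiteness indefinite cha- (before consonant 'v') → chavihivathav.
Vowel harmony: no change.

chavihivathav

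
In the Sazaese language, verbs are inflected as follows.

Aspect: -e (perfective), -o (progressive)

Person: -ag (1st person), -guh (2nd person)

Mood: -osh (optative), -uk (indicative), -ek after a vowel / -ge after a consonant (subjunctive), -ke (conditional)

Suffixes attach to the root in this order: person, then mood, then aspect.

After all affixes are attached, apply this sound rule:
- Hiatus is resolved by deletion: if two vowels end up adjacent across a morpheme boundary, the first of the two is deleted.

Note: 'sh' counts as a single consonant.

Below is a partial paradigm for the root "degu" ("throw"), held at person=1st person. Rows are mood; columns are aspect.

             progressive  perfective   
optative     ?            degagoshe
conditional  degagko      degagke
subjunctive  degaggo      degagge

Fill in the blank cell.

Attach person 1st person -ag → deguag.
Attach mood optative -osh → deguagosh.
Attach aspect progressive -o → deguagosho.
Apply vowel deletion: deguagosho → degagosho.

degagosho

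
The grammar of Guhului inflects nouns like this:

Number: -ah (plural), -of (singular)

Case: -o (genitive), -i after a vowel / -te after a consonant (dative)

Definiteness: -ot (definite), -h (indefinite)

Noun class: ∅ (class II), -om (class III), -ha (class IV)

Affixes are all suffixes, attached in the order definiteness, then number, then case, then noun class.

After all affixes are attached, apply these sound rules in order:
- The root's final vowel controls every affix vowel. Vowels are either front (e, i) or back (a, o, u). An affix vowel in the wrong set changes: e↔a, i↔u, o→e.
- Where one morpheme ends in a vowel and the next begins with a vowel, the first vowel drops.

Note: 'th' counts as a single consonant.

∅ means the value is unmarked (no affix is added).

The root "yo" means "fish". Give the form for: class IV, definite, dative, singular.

yotoftaha

Attach definiteness definite -ot → yoot.
Attach number singular -of → yootof.
Attach case dative -te (after consonant 'f') → yootofte.
Attach noun class class IV -ha → yootofteha.
Apply vowel harmony: yootofteha → yootoftaha.
Apply vowel deletion: yootoftaha → yotoftaha.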